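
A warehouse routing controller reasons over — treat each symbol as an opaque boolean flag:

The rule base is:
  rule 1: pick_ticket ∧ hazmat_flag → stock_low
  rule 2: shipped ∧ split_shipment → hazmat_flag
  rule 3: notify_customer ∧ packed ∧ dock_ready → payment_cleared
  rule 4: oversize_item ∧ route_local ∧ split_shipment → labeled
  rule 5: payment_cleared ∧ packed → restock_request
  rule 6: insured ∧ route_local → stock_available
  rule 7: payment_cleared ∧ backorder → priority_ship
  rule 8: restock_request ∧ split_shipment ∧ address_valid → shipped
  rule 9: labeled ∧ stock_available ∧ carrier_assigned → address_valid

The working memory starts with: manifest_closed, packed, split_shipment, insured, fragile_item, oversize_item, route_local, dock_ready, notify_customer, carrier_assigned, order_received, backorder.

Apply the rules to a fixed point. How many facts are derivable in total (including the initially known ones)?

20

Round 1: rule 3 [notify_customer ∧ packed ∧ dock_ready → payment_cleared]; rule 4 [oversize_item ∧ route_local ∧ split_shipment → labeled]; rule 6 [insured ∧ route_local → stock_available]. Adds payment_cleared, labeled, stock_available.
Round 2: rule 5 [payment_cleared ∧ packed → restock_request]; rule 7 [payment_cleared ∧ backorder → priority_ship]; rule 9 [labeled ∧ stock_available ∧ carrier_assigned → address_valid]. Adds restock_request, priority_ship, address_valid.
Round 3: rule 8 [restock_request ∧ split_shipment ∧ address_valid → shipped]. Adds shipped.
Round 4: rule 2 [shipped ∧ split_shipment → hazmat_flag]. Adds hazmat_flag.
Closure: {address_valid, backorder, carrier_assigned, dock_ready, fragile_item, hazmat_flag, insured, labeled, manifest_closed, notify_customer, order_received, oversize_item, packed, payment_cleared, priority_ship, restock_request, route_local, shipped, split_shipment, stock_available} — 20 facts.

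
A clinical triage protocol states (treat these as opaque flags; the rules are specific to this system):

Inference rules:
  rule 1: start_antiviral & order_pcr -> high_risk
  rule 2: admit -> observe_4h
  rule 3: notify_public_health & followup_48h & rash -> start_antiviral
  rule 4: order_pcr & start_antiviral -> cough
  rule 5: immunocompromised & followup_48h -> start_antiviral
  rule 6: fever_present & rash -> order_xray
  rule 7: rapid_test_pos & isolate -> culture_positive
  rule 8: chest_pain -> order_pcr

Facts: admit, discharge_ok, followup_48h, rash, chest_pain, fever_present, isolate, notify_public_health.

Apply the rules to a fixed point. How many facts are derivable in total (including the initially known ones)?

14

Round 1 fires rule 2, rule 3, rule 6, rule 8, giving observe_4h, start_antiviral, order_xray, order_pcr.
Round 2 fires rule 1, rule 4, giving high_risk, cough.
Closure: {admit, chest_pain, cough, discharge_ok, fever_present, followup_48h, high_risk, isolate, notify_public_health, observe_4h, order_pcr, order_xray, rash, start_antiviral} — 14 facts.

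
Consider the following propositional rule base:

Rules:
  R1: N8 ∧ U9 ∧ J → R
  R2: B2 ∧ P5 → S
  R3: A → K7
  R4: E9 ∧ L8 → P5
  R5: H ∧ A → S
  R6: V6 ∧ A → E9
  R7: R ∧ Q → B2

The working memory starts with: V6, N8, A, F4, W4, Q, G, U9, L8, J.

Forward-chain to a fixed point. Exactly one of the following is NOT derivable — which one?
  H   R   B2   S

H

Round 1 fires R1, R3, R6, giving R, K7, E9.
Round 2 fires R4, R7, giving P5, B2.
Round 3 fires R2, giving S.
Derived: B2 (round 2), R (round 1), S (round 3). H never appears in any round.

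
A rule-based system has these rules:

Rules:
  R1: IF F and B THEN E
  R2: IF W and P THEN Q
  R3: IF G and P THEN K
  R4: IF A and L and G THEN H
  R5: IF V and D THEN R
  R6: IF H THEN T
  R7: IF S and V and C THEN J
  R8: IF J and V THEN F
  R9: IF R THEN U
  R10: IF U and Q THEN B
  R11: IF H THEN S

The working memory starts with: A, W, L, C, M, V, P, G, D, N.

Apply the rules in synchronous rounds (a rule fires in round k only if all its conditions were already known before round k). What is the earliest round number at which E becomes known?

5

Round 1 fires R2, R3, R4, R5, giving Q, K, H, R.
Round 2 fires R6, R9, R11, giving T, U, S.
Round 3 fires R7, R10, giving J, B.
Round 4 fires R8, giving F.
Round 5 fires R1, giving E.
E first appears in round 5.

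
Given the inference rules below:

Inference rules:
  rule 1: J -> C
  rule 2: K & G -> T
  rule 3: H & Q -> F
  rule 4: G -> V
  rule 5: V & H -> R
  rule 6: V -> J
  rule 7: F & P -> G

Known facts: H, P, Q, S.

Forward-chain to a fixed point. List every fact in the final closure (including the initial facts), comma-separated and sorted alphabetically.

[1] rule 3 [H & Q -> F]. ⇒ new: F.
[2] rule 7 [F & P -> G]. ⇒ new: G.
[3] rule 4 [G -> V]. ⇒ new: V.
[4] rule 5 [V & H -> R]; rule 6 [V -> J]. ⇒ new: R, J.
[5] rule 1 [J -> C]. ⇒ new: C.

C, F, G, H, J, P, Q, R, S, V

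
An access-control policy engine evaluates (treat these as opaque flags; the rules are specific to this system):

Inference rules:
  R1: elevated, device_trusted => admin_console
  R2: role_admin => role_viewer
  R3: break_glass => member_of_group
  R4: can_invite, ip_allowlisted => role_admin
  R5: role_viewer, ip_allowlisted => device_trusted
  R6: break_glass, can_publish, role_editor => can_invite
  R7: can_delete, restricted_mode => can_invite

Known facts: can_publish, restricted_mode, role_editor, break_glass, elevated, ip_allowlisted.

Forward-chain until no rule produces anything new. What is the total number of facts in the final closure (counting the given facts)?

12

Round 1 — R3, R6, derive member_of_group, can_invite.
Round 2 — R4, derive role_admin.
Round 3 — R2, derive role_viewer.
Round 4 — R5, derive device_trusted.
Round 5 — R1, derive admin_console.
Closure: {admin_console, break_glass, can_invite, can_publish, device_trusted, elevated, ip_allowlisted, member_of_group, restricted_mode, role_admin, role_editor, role_viewer} — 12 facts.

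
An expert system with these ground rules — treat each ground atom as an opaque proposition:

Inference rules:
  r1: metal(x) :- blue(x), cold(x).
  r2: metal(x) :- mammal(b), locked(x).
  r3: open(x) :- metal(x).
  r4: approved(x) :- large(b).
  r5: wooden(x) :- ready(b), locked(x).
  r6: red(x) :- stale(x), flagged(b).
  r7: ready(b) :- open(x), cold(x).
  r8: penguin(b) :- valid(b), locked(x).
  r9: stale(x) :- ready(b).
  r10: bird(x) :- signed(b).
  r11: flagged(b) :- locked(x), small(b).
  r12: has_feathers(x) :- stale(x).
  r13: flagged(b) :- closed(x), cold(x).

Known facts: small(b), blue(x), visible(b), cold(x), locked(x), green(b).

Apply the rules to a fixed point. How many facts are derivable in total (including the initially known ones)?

14

[1] r1 [metal(x) :- blue(x), cold(x).]; r11 [flagged(b) :- locked(x), small(b).]. ⇒ new: metal(x), flagged(b).
[2] r3 [open(x) :- metal(x).]. ⇒ new: open(x).
[3] r7 [ready(b) :- open(x), cold(x).]. ⇒ new: ready(b).
[4] r5 [wooden(x) :- ready(b), locked(x).]; r9 [stale(x) :- ready(b).]. ⇒ new: wooden(x), stale(x).
[5] r6 [red(x) :- stale(x), flagged(b).]; r12 [has_feathers(x) :- stale(x).]. ⇒ new: red(x), has_feathers(x).
Closure: {blue(x), cold(x), flagged(b), green(b), has_feathers(x), locked(x), metal(x), open(x), ready(b), red(x), small(b), stale(x), visible(b), wooden(x)} — 14 facts.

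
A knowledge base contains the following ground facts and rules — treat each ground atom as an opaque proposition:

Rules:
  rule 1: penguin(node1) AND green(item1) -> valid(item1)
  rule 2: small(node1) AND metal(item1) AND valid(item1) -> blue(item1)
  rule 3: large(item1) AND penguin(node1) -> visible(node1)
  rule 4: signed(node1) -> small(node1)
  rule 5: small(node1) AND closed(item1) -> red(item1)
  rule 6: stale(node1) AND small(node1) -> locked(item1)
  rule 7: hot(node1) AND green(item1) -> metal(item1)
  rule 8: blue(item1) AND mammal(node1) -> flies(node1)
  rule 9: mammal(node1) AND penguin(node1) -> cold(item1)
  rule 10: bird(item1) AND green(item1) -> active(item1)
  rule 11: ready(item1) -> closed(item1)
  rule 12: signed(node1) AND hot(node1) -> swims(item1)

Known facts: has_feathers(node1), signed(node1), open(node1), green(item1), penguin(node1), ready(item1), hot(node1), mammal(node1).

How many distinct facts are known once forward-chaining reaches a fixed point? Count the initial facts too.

Round 1 fires rule 1, rule 4, rule 7, rule 9, rule 11, rule 12, giving valid(item1), small(node1), metal(item1), cold(item1), closed(item1), swims(item1).
Round 2 fires rule 2, rule 5, giving blue(item1), red(item1).
Round 3 fires rule 8, giving flies(node1).
Closure: {blue(item1), closed(item1), cold(item1), flies(node1), green(item1), has_feathers(node1), hot(node1), mammal(node1), metal(item1), open(node1), penguin(node1), ready(item1), red(item1), signed(node1), small(node1), swims(item1), valid(item1)} — 17 facts.

17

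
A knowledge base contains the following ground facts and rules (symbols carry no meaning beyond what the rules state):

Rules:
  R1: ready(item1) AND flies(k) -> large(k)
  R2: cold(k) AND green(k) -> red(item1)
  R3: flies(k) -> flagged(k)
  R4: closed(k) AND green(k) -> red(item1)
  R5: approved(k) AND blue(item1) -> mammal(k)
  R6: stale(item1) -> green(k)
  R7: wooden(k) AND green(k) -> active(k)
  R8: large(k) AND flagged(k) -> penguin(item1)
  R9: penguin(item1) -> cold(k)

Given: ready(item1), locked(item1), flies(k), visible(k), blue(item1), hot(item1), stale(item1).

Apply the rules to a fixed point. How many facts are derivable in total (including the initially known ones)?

Round 1 — R1, R3, R6, derive large(k), flagged(k), green(k).
Round 2 — R8, derive penguin(item1).
Round 3 — R9, derive cold(k).
Round 4 — R2, derive red(item1).
Closure: {blue(item1), cold(k), flagged(k), flies(k), green(k), hot(item1), large(k), locked(item1), penguin(item1), ready(item1), red(item1), stale(item1), visible(k)} — 13 facts.

13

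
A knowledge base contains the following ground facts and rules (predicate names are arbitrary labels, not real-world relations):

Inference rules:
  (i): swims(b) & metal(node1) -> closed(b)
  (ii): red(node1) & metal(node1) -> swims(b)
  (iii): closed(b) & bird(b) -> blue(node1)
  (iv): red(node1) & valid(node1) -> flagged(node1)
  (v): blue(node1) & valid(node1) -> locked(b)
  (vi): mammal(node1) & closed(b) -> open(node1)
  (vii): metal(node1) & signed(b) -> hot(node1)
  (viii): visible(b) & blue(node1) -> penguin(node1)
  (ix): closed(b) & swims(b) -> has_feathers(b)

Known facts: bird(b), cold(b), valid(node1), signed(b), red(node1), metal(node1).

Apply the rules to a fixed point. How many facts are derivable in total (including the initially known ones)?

13

Round 1 fires (ii), (iv), (vii), giving swims(b), flagged(node1), hot(node1).
Round 2 fires (i), giving closed(b).
Round 3 fires (iii), (ix), giving blue(node1), has_feathers(b).
Round 4 fires (v), giving locked(b).
Closure: {bird(b), blue(node1), closed(b), cold(b), flagged(node1), has_feathers(b), hot(node1), locked(b), metal(node1), red(node1), signed(b), swims(b), valid(node1)} — 13 facts.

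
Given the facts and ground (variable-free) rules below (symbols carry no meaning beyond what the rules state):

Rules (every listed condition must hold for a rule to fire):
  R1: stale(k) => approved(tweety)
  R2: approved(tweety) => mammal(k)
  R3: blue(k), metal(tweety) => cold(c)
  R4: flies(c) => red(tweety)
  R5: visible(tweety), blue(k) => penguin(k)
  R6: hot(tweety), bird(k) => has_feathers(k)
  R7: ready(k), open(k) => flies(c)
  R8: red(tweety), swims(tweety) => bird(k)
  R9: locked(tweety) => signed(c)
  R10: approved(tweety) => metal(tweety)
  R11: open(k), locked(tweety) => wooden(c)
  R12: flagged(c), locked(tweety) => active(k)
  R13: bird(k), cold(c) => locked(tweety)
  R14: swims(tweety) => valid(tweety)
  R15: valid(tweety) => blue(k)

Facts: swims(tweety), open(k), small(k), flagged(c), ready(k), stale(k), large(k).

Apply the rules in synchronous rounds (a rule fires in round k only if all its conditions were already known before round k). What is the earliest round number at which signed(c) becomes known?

5

[1] R1 [stale(k) => approved(tweety)]; R7 [ready(k), open(k) => flies(c)]; R14 [swims(tweety) => valid(tweety)]. ⇒ new: approved(tweety), flies(c), valid(tweety).
[2] R2 [approved(tweety) => mammal(k)]; R4 [flies(c) => red(tweety)]; R10 [approved(tweety) => metal(tweety)]; R15 [valid(tweety) => blue(k)]. ⇒ new: mammal(k), red(tweety), metal(tweety), blue(k).
[3] R3 [blue(k), metal(tweety) => cold(c)]; R8 [red(tweety), swims(tweety) => bird(k)]. ⇒ new: cold(c), bird(k).
[4] R13 [bird(k), cold(c) => locked(tweety)]. ⇒ new: locked(tweety).
[5] R9 [locked(tweety) => signed(c)]; R11 [open(k), locked(tweety) => wooden(c)]; R12 [flagged(c), locked(tweety) => active(k)]. ⇒ new: signed(c), wooden(c), active(k).
signed(c) first appears in round 5.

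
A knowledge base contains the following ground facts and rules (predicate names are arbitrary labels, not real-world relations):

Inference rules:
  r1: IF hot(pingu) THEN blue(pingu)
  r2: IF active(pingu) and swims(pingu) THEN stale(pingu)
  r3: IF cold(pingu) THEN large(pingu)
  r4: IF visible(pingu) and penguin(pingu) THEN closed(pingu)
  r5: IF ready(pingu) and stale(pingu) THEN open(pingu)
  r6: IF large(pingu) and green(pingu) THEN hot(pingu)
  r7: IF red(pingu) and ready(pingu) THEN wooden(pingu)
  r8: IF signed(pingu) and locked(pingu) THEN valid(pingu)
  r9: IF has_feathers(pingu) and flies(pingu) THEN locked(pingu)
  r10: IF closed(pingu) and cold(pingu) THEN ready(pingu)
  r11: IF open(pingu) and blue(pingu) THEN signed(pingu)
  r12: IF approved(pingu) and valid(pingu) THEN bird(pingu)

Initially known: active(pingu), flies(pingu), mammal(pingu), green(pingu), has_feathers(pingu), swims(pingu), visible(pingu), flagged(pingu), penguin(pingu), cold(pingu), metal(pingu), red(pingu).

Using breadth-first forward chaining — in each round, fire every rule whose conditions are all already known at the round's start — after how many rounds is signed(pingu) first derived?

4

Round 1 — r2, r3, r4, r9, derive stale(pingu), large(pingu), closed(pingu), locked(pingu).
Round 2 — r6, r10, derive hot(pingu), ready(pingu).
Round 3 — r1, r5, r7, derive blue(pingu), open(pingu), wooden(pingu).
Round 4 — r11, derive signed(pingu).
signed(pingu) first appears in round 4.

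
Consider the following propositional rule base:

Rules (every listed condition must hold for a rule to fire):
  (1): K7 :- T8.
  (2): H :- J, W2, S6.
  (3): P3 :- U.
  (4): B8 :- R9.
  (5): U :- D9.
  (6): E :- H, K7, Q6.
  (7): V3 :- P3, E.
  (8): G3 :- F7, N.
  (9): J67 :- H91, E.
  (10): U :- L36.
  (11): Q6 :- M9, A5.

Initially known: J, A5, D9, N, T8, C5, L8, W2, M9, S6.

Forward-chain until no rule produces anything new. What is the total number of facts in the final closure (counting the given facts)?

Round 1 fires (1), (2), (5), (11), giving K7, H, U, Q6.
Round 2 fires (3), (6), giving P3, E.
Round 3 fires (7), giving V3.
Closure: {A5, C5, D9, E, H, J, K7, L8, M9, N, P3, Q6, S6, T8, U, V3, W2} — 17 facts.

17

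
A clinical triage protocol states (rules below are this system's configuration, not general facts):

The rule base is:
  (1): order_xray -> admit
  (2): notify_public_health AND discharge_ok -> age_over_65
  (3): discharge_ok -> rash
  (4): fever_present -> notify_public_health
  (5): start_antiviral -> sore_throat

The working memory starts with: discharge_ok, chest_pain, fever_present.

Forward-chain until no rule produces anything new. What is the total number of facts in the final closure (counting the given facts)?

6

Round 1 fires (3), (4), giving rash, notify_public_health.
Round 2 fires (2), giving age_over_65.
Closure: {age_over_65, chest_pain, discharge_ok, fever_present, notify_public_health, rash} — 6 facts.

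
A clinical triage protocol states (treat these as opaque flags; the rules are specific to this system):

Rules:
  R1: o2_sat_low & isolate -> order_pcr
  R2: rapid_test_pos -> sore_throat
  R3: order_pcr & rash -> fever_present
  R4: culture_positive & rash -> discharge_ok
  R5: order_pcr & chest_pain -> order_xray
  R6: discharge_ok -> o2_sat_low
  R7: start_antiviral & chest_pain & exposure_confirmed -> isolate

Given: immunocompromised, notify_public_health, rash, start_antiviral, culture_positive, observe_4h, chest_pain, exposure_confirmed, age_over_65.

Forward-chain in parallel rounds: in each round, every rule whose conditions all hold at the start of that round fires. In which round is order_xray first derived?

4

Round 1: R4 [culture_positive & rash -> discharge_ok]; R7 [start_antiviral & chest_pain & exposure_confirmed -> isolate]. New: discharge_ok, isolate.
Round 2: R6 [discharge_ok -> o2_sat_low]. New: o2_sat_low.
Round 3: R1 [o2_sat_low & isolate -> order_pcr]. New: order_pcr.
Round 4: R3 [order_pcr & rash -> fever_present]; R5 [order_pcr & chest_pain -> order_xray]. New: fever_present, order_xray.
order_xray first appears in round 4.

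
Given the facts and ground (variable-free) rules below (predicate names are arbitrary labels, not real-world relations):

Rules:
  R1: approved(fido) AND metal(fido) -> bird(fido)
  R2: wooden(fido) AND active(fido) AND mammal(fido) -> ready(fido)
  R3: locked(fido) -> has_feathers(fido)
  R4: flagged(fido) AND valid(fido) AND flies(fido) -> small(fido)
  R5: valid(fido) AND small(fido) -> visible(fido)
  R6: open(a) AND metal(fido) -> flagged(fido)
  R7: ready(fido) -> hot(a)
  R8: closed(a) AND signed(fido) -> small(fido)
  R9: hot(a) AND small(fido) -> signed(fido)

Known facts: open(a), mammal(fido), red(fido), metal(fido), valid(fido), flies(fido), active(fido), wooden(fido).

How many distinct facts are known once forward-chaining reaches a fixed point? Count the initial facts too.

14

[1] R2 [wooden(fido) AND active(fido) AND mammal(fido) -> ready(fido)]; R6 [open(a) AND metal(fido) -> flagged(fido)]. ⇒ new: ready(fido), flagged(fido).
[2] R4 [flagged(fido) AND valid(fido) AND flies(fido) -> small(fido)]; R7 [ready(fido) -> hot(a)]. ⇒ new: small(fido), hot(a).
[3] R5 [valid(fido) AND small(fido) -> visible(fido)]; R9 [hot(a) AND small(fido) -> signed(fido)]. ⇒ new: visible(fido), signed(fido).
Closure: {active(fido), flagged(fido), flies(fido), hot(a), mammal(fido), metal(fido), open(a), ready(fido), red(fido), signed(fido), small(fido), valid(fido), visible(fido), wooden(fido)} — 14 facts.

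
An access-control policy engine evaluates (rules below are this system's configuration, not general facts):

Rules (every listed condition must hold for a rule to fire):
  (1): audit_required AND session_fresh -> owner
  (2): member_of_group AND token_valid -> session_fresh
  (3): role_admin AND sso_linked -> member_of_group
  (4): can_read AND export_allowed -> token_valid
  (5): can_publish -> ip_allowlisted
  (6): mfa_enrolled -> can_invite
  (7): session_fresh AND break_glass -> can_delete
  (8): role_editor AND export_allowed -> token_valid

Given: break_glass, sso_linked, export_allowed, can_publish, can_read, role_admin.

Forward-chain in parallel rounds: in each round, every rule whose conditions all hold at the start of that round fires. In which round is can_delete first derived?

3

Round 1 fires (3), (4), (5), giving member_of_group, token_valid, ip_allowlisted.
Round 2 fires (2), giving session_fresh.
Round 3 fires (7), giving can_delete.
can_delete first appears in round 3.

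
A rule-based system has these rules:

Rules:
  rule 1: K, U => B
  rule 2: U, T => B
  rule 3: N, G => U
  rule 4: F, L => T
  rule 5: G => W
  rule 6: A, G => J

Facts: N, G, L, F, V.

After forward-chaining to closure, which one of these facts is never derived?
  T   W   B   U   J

Round 1: rule 3 [N, G => U]; rule 4 [F, L => T]; rule 5 [G => W]. New: U, T, W.
Round 2: rule 2 [U, T => B]. New: B.
Derived: W (round 1), B (round 2), T (round 1), U (round 1). J never appears in any round.

J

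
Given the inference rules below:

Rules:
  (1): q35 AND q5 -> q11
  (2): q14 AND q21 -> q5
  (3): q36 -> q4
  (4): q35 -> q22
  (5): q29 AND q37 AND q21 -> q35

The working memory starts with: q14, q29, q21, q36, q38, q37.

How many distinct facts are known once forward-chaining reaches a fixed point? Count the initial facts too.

11

Round 1 — (2), (3), (5), derive q5, q4, q35.
Round 2 — (1), (4), derive q11, q22.
Closure: {q11, q14, q21, q22, q29, q35, q36, q37, q38, q4, q5} — 11 facts.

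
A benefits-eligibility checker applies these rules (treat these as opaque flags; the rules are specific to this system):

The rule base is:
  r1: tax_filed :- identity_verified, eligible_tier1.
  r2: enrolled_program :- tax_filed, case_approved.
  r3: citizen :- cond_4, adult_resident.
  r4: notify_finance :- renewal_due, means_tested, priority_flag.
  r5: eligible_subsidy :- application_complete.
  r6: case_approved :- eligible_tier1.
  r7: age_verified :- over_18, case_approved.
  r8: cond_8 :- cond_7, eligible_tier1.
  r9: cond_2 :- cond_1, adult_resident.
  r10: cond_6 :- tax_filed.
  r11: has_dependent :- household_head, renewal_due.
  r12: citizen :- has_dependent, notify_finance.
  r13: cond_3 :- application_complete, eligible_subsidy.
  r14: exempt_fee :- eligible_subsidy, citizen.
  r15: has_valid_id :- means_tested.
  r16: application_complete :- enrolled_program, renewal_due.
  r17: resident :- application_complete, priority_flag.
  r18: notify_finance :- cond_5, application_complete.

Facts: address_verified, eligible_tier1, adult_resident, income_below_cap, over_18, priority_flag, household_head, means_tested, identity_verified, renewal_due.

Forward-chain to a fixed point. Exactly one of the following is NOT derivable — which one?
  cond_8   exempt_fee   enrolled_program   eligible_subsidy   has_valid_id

cond_8

[1] r1 [tax_filed :- identity_verified, eligible_tier1.]; r4 [notify_finance :- renewal_due, means_tested, priority_flag.]; r6 [case_approved :- eligible_tier1.]; r11 [has_dependent :- household_head, renewal_due.]; r15 [has_valid_id :- means_tested.]. ⇒ new: tax_filed, notify_finance, case_approved, has_dependent, has_valid_id.
[2] r2 [enrolled_program :- tax_filed, case_approved.]; r7 [age_verified :- over_18, case_approved.]; r10 [cond_6 :- tax_filed.]; r12 [citizen :- has_dependent, notify_finance.]. ⇒ new: enrolled_program, age_verified, cond_6, citizen.
[3] r16 [application_complete :- enrolled_program, renewal_due.]. ⇒ new: application_complete.
[4] r5 [eligible_subsidy :- application_complete.]; r17 [resident :- application_complete, priority_flag.]. ⇒ new: eligible_subsidy, resident.
[5] r13 [cond_3 :- application_complete, eligible_subsidy.]; r14 [exempt_fee :- eligible_subsidy, citizen.]. ⇒ new: cond_3, exempt_fee.
Derived: enrolled_program (round 2), has_valid_id (round 1), eligible_subsidy (round 4), exempt_fee (round 5). cond_8 never appears in any round.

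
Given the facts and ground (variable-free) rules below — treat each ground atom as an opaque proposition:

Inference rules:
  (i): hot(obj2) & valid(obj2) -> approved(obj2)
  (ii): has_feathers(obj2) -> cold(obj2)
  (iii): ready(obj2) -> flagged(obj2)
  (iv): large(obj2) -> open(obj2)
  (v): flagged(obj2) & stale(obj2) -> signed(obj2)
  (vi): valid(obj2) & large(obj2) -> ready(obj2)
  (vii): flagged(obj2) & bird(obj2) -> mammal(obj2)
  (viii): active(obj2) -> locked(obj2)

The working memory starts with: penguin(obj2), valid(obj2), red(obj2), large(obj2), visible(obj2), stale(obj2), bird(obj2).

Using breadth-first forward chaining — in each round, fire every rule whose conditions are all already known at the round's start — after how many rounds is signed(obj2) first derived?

3

Round 1 — (iv), (vi), derive open(obj2), ready(obj2).
Round 2 — (iii), derive flagged(obj2).
Round 3 — (v), (vii), derive signed(obj2), mammal(obj2).
signed(obj2) first appears in round 3.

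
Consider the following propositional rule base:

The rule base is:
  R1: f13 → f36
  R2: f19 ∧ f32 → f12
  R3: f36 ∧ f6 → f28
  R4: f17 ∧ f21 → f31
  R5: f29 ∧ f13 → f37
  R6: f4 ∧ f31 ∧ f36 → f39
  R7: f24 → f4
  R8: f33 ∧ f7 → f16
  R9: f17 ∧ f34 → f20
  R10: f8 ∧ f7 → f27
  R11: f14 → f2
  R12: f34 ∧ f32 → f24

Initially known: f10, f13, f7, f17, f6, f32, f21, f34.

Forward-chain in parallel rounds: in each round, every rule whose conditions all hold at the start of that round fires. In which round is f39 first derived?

3

Round 1: R1 [f13 → f36]; R4 [f17 ∧ f21 → f31]; R9 [f17 ∧ f34 → f20]; R12 [f34 ∧ f32 → f24]. Adds f36, f31, f20, f24.
Round 2: R3 [f36 ∧ f6 → f28]; R7 [f24 → f4]. Adds f28, f4.
Round 3: R6 [f4 ∧ f31 ∧ f36 → f39]. Adds f39.
f39 first appears in round 3.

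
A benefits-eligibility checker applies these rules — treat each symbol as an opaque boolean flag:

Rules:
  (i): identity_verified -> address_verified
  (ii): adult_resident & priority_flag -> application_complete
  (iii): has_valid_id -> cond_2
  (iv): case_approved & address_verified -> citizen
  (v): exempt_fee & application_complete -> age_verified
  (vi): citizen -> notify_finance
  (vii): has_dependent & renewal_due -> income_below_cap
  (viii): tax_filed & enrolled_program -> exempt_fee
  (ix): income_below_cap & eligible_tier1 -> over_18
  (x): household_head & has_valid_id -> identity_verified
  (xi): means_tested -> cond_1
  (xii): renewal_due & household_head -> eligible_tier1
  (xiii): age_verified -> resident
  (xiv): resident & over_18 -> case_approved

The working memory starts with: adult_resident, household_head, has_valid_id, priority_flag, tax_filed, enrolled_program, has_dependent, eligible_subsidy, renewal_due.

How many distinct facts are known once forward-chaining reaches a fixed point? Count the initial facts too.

22

Round 1: (ii) [adult_resident & priority_flag -> application_complete]; (iii) [has_valid_id -> cond_2]; (vii) [has_dependent & renewal_due -> income_below_cap]; (viii) [tax_filed & enrolled_program -> exempt_fee]; (x) [household_head & has_valid_id -> identity_verified]; (xii) [renewal_due & household_head -> eligible_tier1]. Adds application_complete, cond_2, income_below_cap, exempt_fee, identity_verified, eligible_tier1.
Round 2: (i) [identity_verified -> address_verified]; (v) [exempt_fee & application_complete -> age_verified]; (ix) [income_below_cap & eligible_tier1 -> over_18]. Adds address_verified, age_verified, over_18.
Round 3: (xiii) [age_verified -> resident]. Adds resident.
Round 4: (xiv) [resident & over_18 -> case_approved]. Adds case_approved.
Round 5: (iv) [case_approved & address_verified -> citizen]. Adds citizen.
Round 6: (vi) [citizen -> notify_finance]. Adds notify_finance.
Closure: {address_verified, adult_resident, age_verified, application_complete, case_approved, citizen, cond_2, eligible_subsidy, eligible_tier1, enrolled_program, exempt_fee, has_dependent, has_valid_id, household_head, identity_verified, income_below_cap, notify_finance, over_18, priority_flag, renewal_due, resident, tax_filed} — 22 facts.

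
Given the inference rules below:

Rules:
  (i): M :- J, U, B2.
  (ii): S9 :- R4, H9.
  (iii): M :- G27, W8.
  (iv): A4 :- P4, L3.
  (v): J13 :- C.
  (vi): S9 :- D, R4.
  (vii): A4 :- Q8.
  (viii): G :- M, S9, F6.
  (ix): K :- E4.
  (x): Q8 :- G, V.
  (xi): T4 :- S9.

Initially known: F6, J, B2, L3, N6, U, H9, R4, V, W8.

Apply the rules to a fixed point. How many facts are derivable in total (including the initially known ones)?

16

Round 1 fires (i), (ii), giving M, S9.
Round 2 fires (viii), (xi), giving G, T4.
Round 3 fires (x), giving Q8.
Round 4 fires (vii), giving A4.
Closure: {A4, B2, F6, G, H9, J, L3, M, N6, Q8, R4, S9, T4, U, V, W8} — 16 facts.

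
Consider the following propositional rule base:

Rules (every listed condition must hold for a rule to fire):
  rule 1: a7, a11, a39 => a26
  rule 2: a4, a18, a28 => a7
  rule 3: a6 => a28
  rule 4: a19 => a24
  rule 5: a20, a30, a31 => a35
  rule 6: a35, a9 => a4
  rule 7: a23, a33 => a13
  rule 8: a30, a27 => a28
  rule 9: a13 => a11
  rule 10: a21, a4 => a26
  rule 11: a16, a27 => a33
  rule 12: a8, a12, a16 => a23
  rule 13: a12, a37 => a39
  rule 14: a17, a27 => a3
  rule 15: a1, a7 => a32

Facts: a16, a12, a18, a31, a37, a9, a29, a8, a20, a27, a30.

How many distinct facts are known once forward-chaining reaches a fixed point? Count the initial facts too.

21

[1] rule 5 [a20, a30, a31 => a35]; rule 8 [a30, a27 => a28]; rule 11 [a16, a27 => a33]; rule 12 [a8, a12, a16 => a23]; rule 13 [a12, a37 => a39]. ⇒ new: a35, a28, a33, a23, a39.
[2] rule 6 [a35, a9 => a4]; rule 7 [a23, a33 => a13]. ⇒ new: a4, a13.
[3] rule 2 [a4, a18, a28 => a7]; rule 9 [a13 => a11]. ⇒ new: a7, a11.
[4] rule 1 [a7, a11, a39 => a26]. ⇒ new: a26.
Closure: {a11, a12, a13, a16, a18, a20, a23, a26, a27, a28, a29, a30, a31, a33, a35, a37, a39, a4, a7, a8, a9} — 21 facts.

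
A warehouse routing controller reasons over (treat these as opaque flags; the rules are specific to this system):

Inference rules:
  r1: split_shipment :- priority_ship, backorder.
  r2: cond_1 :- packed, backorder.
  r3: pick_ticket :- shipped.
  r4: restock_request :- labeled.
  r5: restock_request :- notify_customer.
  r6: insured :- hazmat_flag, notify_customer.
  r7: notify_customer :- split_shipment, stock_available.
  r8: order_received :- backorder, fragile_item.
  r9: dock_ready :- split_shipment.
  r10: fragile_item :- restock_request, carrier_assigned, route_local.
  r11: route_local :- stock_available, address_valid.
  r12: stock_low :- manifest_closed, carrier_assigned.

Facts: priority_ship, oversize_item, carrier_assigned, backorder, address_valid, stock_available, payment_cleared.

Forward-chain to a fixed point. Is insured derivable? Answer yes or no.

no

Round 1 fires r1, r11, giving split_shipment, route_local.
Round 2 fires r7, r9, giving notify_customer, dock_ready.
Round 3 fires r5, giving restock_request.
Round 4 fires r10, giving fragile_item.
Round 5 fires r8, giving order_received.
Fixed point reached. insured is concluded only by r6; r6 needs hazmat_flag (never derived).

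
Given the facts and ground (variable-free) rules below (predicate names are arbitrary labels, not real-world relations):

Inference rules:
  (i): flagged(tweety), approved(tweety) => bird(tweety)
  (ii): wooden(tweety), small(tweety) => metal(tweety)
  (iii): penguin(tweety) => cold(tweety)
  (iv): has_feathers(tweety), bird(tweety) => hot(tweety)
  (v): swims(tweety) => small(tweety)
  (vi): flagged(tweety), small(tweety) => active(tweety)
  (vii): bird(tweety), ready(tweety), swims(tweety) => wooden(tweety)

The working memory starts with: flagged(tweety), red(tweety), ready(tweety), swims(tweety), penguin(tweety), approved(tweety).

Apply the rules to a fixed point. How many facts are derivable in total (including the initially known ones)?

Round 1: (i) [flagged(tweety), approved(tweety) => bird(tweety)]; (iii) [penguin(tweety) => cold(tweety)]; (v) [swims(tweety) => small(tweety)]. New: bird(tweety), cold(tweety), small(tweety).
Round 2: (vi) [flagged(tweety), small(tweety) => active(tweety)]; (vii) [bird(tweety), ready(tweety), swims(tweety) => wooden(tweety)]. New: active(tweety), wooden(tweety).
Round 3: (ii) [wooden(tweety), small(tweety) => metal(tweety)]. New: metal(tweety).
Closure: {active(tweety), approved(tweety), bird(tweety), cold(tweety), flagged(tweety), metal(tweety), penguin(tweety), ready(tweety), red(tweety), small(tweety), swims(tweety), wooden(tweety)} — 12 facts.

12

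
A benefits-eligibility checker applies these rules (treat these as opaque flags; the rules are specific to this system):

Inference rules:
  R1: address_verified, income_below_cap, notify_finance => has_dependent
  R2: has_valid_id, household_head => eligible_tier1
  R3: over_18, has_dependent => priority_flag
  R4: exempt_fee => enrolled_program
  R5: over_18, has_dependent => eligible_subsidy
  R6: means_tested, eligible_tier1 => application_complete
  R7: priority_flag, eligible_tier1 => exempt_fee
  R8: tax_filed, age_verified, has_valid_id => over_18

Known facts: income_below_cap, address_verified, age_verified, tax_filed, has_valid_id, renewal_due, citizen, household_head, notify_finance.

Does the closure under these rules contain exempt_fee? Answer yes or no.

Round 1 fires R1, R2, R8, giving has_dependent, eligible_tier1, over_18.
Round 2 fires R3, R5, giving priority_flag, eligible_subsidy.
Round 3 fires R7, giving exempt_fee.
Round 4 fires R4, giving enrolled_program.
exempt_fee appears in round 3, so it is derivable.

yes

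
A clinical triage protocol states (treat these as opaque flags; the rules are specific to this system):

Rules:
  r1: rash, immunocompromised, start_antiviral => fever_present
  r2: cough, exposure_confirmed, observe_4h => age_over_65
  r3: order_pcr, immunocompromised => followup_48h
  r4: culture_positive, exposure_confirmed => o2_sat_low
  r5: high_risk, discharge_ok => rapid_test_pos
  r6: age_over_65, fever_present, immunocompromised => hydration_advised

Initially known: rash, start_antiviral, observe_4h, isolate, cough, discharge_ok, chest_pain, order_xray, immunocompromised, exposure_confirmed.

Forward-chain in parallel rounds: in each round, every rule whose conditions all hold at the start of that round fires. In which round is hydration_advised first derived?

Round 1: r1 [rash, immunocompromised, start_antiviral => fever_present]; r2 [cough, exposure_confirmed, observe_4h => age_over_65]. Adds fever_present, age_over_65.
Round 2: r6 [age_over_65, fever_present, immunocompromised => hydration_advised]. Adds hydration_advised.
hydration_advised first appears in round 2.

2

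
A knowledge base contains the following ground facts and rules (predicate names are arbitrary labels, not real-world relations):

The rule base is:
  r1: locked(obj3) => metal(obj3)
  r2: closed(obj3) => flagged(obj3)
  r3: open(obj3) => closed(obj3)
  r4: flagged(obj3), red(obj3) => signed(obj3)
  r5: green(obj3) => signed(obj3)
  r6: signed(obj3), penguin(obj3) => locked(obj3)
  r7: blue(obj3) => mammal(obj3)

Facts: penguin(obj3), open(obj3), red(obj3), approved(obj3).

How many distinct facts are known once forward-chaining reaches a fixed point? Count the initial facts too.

Round 1: r3 [open(obj3) => closed(obj3)]. Adds closed(obj3).
Round 2: r2 [closed(obj3) => flagged(obj3)]. Adds flagged(obj3).
Round 3: r4 [flagged(obj3), red(obj3) => signed(obj3)]. Adds signed(obj3).
Round 4: r6 [signed(obj3), penguin(obj3) => locked(obj3)]. Adds locked(obj3).
Round 5: r1 [locked(obj3) => metal(obj3)]. Adds metal(obj3).
Closure: {approved(obj3), closed(obj3), flagged(obj3), locked(obj3), metal(obj3), open(obj3), penguin(obj3), red(obj3), signed(obj3)} — 9 facts.

9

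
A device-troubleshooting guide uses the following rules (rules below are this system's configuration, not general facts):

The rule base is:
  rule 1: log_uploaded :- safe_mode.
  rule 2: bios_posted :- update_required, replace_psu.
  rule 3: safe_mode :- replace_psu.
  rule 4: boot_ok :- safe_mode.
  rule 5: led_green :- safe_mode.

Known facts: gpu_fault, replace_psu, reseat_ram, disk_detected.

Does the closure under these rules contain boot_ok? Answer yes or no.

yes

Round 1 — rule 3, derive safe_mode.
Round 2 — rule 1, rule 4, rule 5, derive log_uploaded, boot_ok, led_green.
boot_ok appears in round 2, so it is derivable.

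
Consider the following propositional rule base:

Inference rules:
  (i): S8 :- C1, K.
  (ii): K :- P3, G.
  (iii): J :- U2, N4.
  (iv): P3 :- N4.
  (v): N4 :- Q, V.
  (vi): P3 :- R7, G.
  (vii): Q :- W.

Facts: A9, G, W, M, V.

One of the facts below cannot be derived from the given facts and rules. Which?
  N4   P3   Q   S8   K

S8

Round 1 fires (vii), giving Q.
Round 2 fires (v), giving N4.
Round 3 fires (iv), giving P3.
Round 4 fires (ii), giving K.
Derived: P3 (round 3), K (round 4), N4 (round 2), Q (round 1). S8 never appears in any round.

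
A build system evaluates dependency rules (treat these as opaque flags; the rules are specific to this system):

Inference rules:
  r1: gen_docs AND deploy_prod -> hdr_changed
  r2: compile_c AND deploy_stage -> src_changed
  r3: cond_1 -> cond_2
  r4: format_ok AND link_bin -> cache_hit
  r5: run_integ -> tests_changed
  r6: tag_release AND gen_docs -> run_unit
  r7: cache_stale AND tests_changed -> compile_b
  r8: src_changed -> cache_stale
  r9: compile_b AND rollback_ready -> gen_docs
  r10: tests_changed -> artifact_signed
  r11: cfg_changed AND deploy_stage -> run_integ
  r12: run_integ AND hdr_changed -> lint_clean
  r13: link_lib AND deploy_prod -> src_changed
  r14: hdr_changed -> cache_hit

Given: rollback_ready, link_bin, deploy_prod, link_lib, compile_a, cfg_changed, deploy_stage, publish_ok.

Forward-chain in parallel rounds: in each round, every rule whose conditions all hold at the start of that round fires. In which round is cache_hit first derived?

Round 1: r11 [cfg_changed AND deploy_stage -> run_integ]; r13 [link_lib AND deploy_prod -> src_changed]. Adds run_integ, src_changed.
Round 2: r5 [run_integ -> tests_changed]; r8 [src_changed -> cache_stale]. Adds tests_changed, cache_stale.
Round 3: r7 [cache_stale AND tests_changed -> compile_b]; r10 [tests_changed -> artifact_signed]. Adds compile_b, artifact_signed.
Round 4: r9 [compile_b AND rollback_ready -> gen_docs]. Adds gen_docs.
Round 5: r1 [gen_docs AND deploy_prod -> hdr_changed]. Adds hdr_changed.
Round 6: r12 [run_integ AND hdr_changed -> lint_clean]; r14 [hdr_changed -> cache_hit]. Adds lint_clean, cache_hit.
cache_hit first appears in round 6.

6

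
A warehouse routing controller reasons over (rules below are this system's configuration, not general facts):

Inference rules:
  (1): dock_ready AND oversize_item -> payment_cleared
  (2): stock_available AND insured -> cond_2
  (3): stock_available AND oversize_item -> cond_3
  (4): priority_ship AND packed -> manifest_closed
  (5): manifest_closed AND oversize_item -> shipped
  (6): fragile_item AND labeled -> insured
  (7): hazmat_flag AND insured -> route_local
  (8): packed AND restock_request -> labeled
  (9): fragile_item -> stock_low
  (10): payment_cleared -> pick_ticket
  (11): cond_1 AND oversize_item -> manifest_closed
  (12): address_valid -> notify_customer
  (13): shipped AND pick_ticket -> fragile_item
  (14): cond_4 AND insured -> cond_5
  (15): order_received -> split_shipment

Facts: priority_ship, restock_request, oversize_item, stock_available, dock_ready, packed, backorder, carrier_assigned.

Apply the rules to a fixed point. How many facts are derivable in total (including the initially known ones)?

18

Round 1 fires (1), (3), (4), (8), giving payment_cleared, cond_3, manifest_closed, labeled.
Round 2 fires (5), (10), giving shipped, pick_ticket.
Round 3 fires (13), giving fragile_item.
Round 4 fires (6), (9), giving insured, stock_low.
Round 5 fires (2), giving cond_2.
Closure: {backorder, carrier_assigned, cond_2, cond_3, dock_ready, fragile_item, insured, labeled, manifest_closed, oversize_item, packed, payment_cleared, pick_ticket, priority_ship, restock_request, shipped, stock_available, stock_low} — 18 facts.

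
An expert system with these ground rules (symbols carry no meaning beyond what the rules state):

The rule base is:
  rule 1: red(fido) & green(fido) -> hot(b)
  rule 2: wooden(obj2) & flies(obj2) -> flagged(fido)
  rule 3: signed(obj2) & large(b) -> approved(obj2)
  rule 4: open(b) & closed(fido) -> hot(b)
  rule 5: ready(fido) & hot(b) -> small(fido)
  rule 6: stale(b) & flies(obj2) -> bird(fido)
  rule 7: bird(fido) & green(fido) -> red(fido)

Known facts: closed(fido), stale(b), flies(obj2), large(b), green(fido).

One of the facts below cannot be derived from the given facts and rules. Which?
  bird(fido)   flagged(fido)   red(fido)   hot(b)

Round 1: rule 6 [stale(b) & flies(obj2) -> bird(fido)]. Adds bird(fido).
Round 2: rule 7 [bird(fido) & green(fido) -> red(fido)]. Adds red(fido).
Round 3: rule 1 [red(fido) & green(fido) -> hot(b)]. Adds hot(b).
Derived: bird(fido) (round 1), red(fido) (round 2), hot(b) (round 3). flagged(fido) never appears in any round.

flagged(fido)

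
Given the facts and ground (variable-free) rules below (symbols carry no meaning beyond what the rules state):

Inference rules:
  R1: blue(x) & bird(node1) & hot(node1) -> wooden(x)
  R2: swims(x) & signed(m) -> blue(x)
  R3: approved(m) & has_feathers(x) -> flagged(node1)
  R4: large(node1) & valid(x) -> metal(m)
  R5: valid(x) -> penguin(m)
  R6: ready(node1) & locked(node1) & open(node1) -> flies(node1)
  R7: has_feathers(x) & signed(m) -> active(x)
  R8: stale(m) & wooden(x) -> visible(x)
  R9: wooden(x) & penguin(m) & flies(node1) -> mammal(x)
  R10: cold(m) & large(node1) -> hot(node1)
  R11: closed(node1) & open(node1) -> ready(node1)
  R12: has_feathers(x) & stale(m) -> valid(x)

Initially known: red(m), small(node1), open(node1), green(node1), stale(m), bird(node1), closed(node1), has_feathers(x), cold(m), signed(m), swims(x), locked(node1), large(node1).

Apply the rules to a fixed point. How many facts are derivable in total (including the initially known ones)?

Round 1: R2 [swims(x) & signed(m) -> blue(x)]; R7 [has_feathers(x) & signed(m) -> active(x)]; R10 [cold(m) & large(node1) -> hot(node1)]; R11 [closed(node1) & open(node1) -> ready(node1)]; R12 [has_feathers(x) & stale(m) -> valid(x)]. New: blue(x), active(x), hot(node1), ready(node1), valid(x).
Round 2: R1 [blue(x) & bird(node1) & hot(node1) -> wooden(x)]; R4 [large(node1) & valid(x) -> metal(m)]; R5 [valid(x) -> penguin(m)]; R6 [ready(node1) & locked(node1) & open(node1) -> flies(node1)]. New: wooden(x), metal(m), penguin(m), flies(node1).
Round 3: R8 [stale(m) & wooden(x) -> visible(x)]; R9 [wooden(x) & penguin(m) & flies(node1) -> mammal(x)]. New: visible(x), mammal(x).
Closure: {active(x), bird(node1), blue(x), closed(node1), cold(m), flies(node1), green(node1), has_feathers(x), hot(node1), large(node1), locked(node1), mammal(x), metal(m), open(node1), penguin(m), ready(node1), red(m), signed(m), small(node1), stale(m), swims(x), valid(x), visible(x), wooden(x)} — 24 facts.

24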